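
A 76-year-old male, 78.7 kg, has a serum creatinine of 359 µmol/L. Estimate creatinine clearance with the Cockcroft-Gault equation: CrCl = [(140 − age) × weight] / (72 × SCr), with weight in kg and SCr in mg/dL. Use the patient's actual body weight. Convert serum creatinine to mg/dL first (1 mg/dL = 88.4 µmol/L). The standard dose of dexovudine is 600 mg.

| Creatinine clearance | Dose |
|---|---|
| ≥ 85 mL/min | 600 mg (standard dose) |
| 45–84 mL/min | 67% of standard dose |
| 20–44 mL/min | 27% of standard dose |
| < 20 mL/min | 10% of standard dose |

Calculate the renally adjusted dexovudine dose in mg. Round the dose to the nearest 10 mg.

60 mg

SCr = 359 / 88.4 = 4.061 mg/dL
CrCl = (140 − 76) × 78.7 / (72 × 4.061) = 5036.8 / 292.39 ≈ 17.2 mL/min
CrCl ≈ 17 mL/min → bracket < 20 mL/min.
10% of 600 mg = 60 mg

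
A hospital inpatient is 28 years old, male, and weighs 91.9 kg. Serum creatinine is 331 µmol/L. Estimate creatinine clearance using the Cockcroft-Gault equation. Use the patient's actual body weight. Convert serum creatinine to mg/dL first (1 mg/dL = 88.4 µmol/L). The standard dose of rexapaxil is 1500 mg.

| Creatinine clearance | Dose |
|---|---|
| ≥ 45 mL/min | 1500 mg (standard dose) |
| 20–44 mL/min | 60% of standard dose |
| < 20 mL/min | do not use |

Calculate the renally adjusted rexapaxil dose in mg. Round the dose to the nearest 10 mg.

900 mg

SCr = 331 / 88.4 = 3.744 mg/dL
CrCl = (140 − 28) × 91.9 / (72 × 3.744) = 10292.8 / 269.57 ≈ 38.2 mL/min
CrCl ≈ 38 mL/min → bracket 20–44 mL/min.
60% of 1500 mg = 900 mg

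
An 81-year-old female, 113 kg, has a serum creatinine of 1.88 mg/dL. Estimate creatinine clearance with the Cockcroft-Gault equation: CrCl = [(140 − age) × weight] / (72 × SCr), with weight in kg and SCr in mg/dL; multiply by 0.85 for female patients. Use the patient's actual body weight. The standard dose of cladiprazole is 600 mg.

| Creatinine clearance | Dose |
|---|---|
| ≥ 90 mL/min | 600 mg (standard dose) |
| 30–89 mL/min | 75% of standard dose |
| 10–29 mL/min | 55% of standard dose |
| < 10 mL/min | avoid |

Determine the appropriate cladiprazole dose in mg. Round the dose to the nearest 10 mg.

450 mg

CrCl = (140 − 81) × 113 / (72 × 1.88) × 0.85 = 6667.0 / 135.36 × 0.85 ≈ 41.9 mL/min
CrCl ≈ 42 mL/min → bracket 30–89 mL/min.
75% of 600 mg = 450 mg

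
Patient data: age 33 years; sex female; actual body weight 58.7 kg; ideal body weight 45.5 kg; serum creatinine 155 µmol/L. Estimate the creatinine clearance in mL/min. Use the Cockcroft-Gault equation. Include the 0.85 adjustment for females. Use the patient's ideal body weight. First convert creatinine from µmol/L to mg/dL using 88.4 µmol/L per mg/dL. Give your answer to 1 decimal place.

32.8 mL/min

SCr = 155 / 88.4 = 1.753 mg/dL
CrCl = (140 − 33) × 45.5 / (72 × 1.753) × 0.85 = 4868.5 / 126.22 × 0.85 ≈ 32.8 mL/min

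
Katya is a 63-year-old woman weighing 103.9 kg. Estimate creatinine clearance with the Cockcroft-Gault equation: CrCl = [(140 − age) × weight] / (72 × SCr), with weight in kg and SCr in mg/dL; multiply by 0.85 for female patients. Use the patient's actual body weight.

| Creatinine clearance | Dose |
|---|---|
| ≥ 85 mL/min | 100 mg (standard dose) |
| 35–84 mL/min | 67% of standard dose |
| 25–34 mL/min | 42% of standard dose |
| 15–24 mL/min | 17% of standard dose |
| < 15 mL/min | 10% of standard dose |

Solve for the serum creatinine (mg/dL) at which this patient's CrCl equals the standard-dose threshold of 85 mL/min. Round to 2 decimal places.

1.11 mg/dL

Standard dose requires CrCl ≥ 85 mL/min.
Set (140 − 63) × 103.9 × 0.85 / (72 × SCr) = 85
SCr = (140 − 63) × 103.9 × 0.85 / (72 × 85) = 1.111 mg/dL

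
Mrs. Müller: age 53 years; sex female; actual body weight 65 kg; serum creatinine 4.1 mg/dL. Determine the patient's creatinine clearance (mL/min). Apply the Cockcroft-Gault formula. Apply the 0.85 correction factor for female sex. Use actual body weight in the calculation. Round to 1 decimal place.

16.3 mL/min

CrCl = (140 − 53) × 65 / (72 × 4.1) × 0.85 = 5655.0 / 295.20 × 0.85 ≈ 16.3 mL/min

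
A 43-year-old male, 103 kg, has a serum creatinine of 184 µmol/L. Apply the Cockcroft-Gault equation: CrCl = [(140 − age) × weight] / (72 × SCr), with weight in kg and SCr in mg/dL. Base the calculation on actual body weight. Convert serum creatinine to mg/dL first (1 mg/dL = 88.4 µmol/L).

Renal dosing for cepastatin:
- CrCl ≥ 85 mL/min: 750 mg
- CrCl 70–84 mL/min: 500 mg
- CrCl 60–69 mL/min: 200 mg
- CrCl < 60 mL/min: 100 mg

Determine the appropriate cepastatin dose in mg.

200 mg

SCr = 184 / 88.4 = 2.081 mg/dL
CrCl = (140 − 43) × 103 / (72 × 2.081) = 9991.0 / 149.83 ≈ 66.7 mL/min
CrCl ≈ 67 mL/min → bracket 60–69 mL/min.
Dose for this bracket: 200 mg.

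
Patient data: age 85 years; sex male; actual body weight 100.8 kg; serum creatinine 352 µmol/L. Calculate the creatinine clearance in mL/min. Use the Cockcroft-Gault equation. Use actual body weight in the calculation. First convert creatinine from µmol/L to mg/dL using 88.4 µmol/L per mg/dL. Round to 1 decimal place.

SCr = 352 / 88.4 = 3.982 mg/dL
CrCl = (140 − 85) × 100.8 / (72 × 3.982) = 5544.0 / 286.70 ≈ 19.3 mL/min

19.3 mL/min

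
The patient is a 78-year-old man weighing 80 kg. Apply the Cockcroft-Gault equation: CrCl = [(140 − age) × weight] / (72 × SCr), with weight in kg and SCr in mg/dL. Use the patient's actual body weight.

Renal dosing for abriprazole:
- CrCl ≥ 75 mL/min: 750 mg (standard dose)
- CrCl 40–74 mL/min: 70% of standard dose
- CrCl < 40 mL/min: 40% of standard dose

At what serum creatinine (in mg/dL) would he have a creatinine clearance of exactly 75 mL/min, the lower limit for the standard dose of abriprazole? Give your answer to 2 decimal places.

0.92 mg/dL

Standard dose requires CrCl ≥ 75 mL/min.
Set (140 − 78) × 80 / (72 × SCr) = 75
SCr = (140 − 78) × 80 / (72 × 75) = 0.919 mg/dL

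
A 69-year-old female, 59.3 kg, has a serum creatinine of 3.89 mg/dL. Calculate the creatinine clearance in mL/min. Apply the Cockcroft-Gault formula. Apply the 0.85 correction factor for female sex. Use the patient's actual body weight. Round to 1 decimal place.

12.8 mL/min

CrCl = (140 − 69) × 59.3 / (72 × 3.89) × 0.85 = 4210.3 / 280.08 × 0.85 ≈ 12.8 mL/min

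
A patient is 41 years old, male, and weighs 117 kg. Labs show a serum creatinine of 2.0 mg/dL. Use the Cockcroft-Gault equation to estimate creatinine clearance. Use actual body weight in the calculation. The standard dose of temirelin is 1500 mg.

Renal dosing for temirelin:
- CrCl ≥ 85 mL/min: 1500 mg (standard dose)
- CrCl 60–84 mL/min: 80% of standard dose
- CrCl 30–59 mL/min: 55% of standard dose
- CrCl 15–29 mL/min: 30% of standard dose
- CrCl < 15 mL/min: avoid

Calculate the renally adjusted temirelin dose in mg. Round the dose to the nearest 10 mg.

CrCl = (140 − 41) × 117 / (72 × 2) = 11583.0 / 144.00 ≈ 80.4 mL/min
CrCl ≈ 80 mL/min → bracket 60–84 mL/min.
80% of 1500 mg = 1200 mg

1200 mg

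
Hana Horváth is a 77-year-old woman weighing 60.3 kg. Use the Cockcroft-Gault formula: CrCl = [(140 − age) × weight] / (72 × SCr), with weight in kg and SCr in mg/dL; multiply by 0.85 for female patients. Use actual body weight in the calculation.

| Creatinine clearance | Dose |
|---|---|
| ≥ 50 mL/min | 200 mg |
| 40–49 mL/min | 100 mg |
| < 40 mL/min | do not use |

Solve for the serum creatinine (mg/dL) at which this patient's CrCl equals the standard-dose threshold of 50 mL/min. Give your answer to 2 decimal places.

0.90 mg/dL

Standard dose requires CrCl ≥ 50 mL/min.
Set (140 − 77) × 60.3 × 0.85 / (72 × SCr) = 50
SCr = (140 − 77) × 60.3 × 0.85 / (72 × 50) = 0.897 mg/dL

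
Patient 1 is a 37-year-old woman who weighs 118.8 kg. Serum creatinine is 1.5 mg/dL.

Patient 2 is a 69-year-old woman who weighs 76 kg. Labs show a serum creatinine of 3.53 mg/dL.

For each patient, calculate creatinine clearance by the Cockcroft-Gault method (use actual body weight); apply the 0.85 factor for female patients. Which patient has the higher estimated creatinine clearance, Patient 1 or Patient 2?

Patient 1

Patient 1: CrCl = (140 − 37) × 118.8 / (72 × 1.5) × 0.85 = 12236.4 / 108.00 × 0.85 ≈ 96.3 mL/min
Patient 2: CrCl = (140 − 69) × 76 / (72 × 3.53) × 0.85 = 5396.0 / 254.16 × 0.85 ≈ 18.0 mL/min
96.3 vs 18.0 mL/min → Patient 1 is higher.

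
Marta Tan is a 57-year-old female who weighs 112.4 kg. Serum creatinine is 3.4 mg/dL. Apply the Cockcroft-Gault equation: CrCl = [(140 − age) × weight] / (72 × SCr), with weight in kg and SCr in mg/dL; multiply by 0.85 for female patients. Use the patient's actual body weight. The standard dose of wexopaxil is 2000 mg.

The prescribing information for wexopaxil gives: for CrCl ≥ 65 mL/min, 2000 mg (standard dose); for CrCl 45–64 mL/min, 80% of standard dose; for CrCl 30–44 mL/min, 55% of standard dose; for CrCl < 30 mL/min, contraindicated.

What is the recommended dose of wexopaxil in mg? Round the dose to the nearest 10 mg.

CrCl = (140 − 57) × 112.4 / (72 × 3.4) × 0.85 = 9329.2 / 244.80 × 0.85 ≈ 32.4 mL/min
CrCl ≈ 32 mL/min → bracket 30–44 mL/min.
55% of 2000 mg = 1100 mg

1100 mg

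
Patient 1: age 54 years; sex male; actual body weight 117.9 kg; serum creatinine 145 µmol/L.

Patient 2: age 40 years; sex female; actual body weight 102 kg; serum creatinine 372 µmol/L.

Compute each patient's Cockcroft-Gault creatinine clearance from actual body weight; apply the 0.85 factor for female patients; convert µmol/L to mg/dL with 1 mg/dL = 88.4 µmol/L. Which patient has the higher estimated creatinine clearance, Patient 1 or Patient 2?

Patient 1

Patient 1: SCr = 145 / 88.4 = 1.64 mg/dL
Patient 1: CrCl = (140 − 54) × 117.9 / (72 × 1.64) = 10139.4 / 118.08 ≈ 85.9 mL/min
Patient 2: SCr = 372 / 88.4 = 4.208 mg/dL
Patient 2: CrCl = (140 − 40) × 102 / (72 × 4.208) × 0.85 = 10200.0 / 302.98 × 0.85 ≈ 28.6 mL/min
85.9 vs 28.6 mL/min → Patient 1 is higher.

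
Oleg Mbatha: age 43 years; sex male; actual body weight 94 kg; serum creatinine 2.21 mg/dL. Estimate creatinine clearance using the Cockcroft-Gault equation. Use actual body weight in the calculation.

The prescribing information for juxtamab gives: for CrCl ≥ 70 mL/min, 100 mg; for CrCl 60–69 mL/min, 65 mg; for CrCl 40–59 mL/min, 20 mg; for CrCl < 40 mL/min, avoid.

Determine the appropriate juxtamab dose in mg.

20 mg

CrCl = (140 − 43) × 94 / (72 × 2.21) = 9118.0 / 159.12 ≈ 57.3 mL/min
CrCl ≈ 57 mL/min → bracket 40–59 mL/min.
Dose for this bracket: 20 mg.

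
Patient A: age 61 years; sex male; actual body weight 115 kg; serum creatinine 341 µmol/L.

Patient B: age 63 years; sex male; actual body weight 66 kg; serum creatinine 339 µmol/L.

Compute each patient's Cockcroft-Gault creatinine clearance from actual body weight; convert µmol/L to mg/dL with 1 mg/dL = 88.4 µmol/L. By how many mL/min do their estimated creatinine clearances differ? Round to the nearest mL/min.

14 mL/min

Patient A: SCr = 341 / 88.4 = 3.857 mg/dL
Patient A: CrCl = (140 − 61) × 115 / (72 × 3.857) = 9085.0 / 277.70 ≈ 32.7 mL/min
Patient B: SCr = 339 / 88.4 = 3.835 mg/dL
Patient B: CrCl = (140 − 63) × 66 / (72 × 3.835) = 5082.0 / 276.12 ≈ 18.4 mL/min
|32.7 − 18.4| = 14.3 mL/min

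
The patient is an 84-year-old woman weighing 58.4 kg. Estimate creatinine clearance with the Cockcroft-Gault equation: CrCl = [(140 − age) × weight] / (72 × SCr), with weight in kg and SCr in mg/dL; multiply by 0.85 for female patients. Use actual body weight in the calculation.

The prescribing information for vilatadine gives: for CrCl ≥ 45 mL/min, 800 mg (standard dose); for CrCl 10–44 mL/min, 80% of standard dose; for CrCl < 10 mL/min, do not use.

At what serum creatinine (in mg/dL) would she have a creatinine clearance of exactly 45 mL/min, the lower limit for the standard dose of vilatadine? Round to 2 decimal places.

0.86 mg/dL

Standard dose requires CrCl ≥ 45 mL/min.
Set (140 − 84) × 58.4 × 0.85 / (72 × SCr) = 45
SCr = (140 − 84) × 58.4 × 0.85 / (72 × 45) = 0.858 mg/dL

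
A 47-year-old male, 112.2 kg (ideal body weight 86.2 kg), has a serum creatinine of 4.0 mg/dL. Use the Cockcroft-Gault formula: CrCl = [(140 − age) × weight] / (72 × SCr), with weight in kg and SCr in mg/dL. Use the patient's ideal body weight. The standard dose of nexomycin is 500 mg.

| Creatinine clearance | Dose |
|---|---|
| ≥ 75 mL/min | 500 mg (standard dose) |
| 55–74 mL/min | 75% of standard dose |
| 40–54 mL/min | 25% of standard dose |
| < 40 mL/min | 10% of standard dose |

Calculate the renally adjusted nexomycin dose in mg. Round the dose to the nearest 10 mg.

CrCl = (140 − 47) × 86.2 / (72 × 4) = 8016.6 / 288.00 ≈ 27.8 mL/min
CrCl ≈ 28 mL/min → bracket < 40 mL/min.
10% of 500 mg = 50 mg

50 mg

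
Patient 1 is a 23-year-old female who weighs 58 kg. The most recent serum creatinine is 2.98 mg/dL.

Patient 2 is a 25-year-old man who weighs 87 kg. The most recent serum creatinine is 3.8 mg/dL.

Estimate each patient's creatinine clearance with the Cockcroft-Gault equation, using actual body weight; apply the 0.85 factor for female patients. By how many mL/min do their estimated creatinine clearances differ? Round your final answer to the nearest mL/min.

Patient 1: CrCl = (140 − 23) × 58 / (72 × 2.98) × 0.85 = 6786.0 / 214.56 × 0.85 ≈ 26.9 mL/min
Patient 2: CrCl = (140 − 25) × 87 / (72 × 3.8) = 10005.0 / 273.60 ≈ 36.6 mL/min
|26.9 − 36.6| = 9.7 mL/min

10 mL/min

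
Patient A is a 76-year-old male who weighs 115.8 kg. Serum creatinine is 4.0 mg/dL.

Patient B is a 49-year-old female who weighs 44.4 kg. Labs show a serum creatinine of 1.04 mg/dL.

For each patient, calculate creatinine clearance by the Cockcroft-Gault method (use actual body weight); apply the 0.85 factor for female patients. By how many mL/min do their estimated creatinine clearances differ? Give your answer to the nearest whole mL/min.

20 mL/min

Patient A: CrCl = (140 − 76) × 115.8 / (72 × 4) = 7411.2 / 288.00 ≈ 25.7 mL/min
Patient B: CrCl = (140 − 49) × 44.4 / (72 × 1.04) × 0.85 = 4040.4 / 74.88 × 0.85 ≈ 45.9 mL/min
|25.7 − 45.9| = 20.2 mL/min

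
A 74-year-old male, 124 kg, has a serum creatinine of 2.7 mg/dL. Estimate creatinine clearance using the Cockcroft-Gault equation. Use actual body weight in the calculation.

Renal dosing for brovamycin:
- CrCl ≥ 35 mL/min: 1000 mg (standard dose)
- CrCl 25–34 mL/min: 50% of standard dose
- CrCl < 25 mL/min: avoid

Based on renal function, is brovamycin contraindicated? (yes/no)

CrCl = (140 − 74) × 124 / (72 × 2.7) = 8184.0 / 194.40 ≈ 42.1 mL/min
CrCl ≈ 42 mL/min, which is ≥ 25 mL/min.

no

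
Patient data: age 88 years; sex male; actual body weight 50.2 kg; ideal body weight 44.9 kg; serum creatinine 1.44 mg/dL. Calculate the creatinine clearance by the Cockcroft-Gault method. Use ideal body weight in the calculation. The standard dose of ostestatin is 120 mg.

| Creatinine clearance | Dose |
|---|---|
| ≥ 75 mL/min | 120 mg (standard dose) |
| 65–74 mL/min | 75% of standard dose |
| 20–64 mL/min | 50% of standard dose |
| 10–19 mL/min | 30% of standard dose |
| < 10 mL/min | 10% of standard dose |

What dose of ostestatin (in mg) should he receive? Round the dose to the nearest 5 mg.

CrCl = (140 − 88) × 44.9 / (72 × 1.44) = 2334.8 / 103.68 ≈ 22.5 mL/min
CrCl ≈ 23 mL/min → bracket 20–64 mL/min.
50% of 120 mg = 60 mg

60 mg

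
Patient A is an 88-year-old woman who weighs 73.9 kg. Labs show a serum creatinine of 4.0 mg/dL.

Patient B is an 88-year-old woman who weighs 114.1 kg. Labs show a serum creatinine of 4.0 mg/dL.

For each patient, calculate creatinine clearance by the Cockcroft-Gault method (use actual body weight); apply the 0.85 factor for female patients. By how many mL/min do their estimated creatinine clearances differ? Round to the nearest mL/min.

Patient A: CrCl = (140 − 88) × 73.9 / (72 × 4) × 0.85 = 3842.8 / 288.00 × 0.85 ≈ 11.3 mL/min
Patient B: CrCl = (140 − 88) × 114.1 / (72 × 4) × 0.85 = 5933.2 / 288.00 × 0.85 ≈ 17.5 mL/min
|11.3 − 17.5| = 6.2 mL/min

6 mL/min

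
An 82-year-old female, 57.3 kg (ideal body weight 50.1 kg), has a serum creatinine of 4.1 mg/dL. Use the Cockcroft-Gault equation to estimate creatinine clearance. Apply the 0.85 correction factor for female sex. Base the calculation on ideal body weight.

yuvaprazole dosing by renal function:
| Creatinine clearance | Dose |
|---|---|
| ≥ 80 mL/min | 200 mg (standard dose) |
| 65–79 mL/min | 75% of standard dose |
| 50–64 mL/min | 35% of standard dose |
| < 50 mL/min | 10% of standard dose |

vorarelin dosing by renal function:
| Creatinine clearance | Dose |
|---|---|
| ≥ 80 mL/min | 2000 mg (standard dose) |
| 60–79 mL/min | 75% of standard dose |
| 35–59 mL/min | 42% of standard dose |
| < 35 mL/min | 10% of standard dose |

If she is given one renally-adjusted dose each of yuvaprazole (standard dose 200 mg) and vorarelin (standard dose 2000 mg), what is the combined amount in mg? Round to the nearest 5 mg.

CrCl = (140 − 82) × 50.1 / (72 × 4.1) × 0.85 = 2905.8 / 295.20 × 0.85 ≈ 8.4 mL/min
CrCl ≈ 8 mL/min.
yuvaprazole: < 50 mL/min → 10% of 200 mg = 20 mg.
vorarelin: < 35 mL/min → 10% of 2000 mg = 200 mg.
Total = 20 + 200 = 220 mg.

220 mg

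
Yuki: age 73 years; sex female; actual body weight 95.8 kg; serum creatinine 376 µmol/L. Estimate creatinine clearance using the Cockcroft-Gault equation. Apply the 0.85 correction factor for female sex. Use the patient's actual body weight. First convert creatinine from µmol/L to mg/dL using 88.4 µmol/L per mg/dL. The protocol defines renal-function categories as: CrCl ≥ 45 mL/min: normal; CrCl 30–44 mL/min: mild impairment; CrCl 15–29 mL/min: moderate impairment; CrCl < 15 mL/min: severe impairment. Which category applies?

moderate impairment

SCr = 376 / 88.4 = 4.253 mg/dL
CrCl = (140 − 73) × 95.8 / (72 × 4.253) × 0.85 = 6418.6 / 306.22 × 0.85 ≈ 17.8 mL/min
18 mL/min falls in the 'moderate impairment' range.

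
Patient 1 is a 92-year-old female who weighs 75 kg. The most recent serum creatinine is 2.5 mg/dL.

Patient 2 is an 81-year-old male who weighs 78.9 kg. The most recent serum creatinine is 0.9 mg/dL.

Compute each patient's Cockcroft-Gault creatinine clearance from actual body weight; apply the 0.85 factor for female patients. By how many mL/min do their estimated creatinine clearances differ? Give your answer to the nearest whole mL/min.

55 mL/min

Patient 1: CrCl = (140 − 92) × 75 / (72 × 2.5) × 0.85 = 3600.0 / 180.00 × 0.85 ≈ 17.0 mL/min
Patient 2: CrCl = (140 − 81) × 78.9 / (72 × 0.9) = 4655.1 / 64.80 ≈ 71.8 mL/min
|17.0 − 71.8| = 54.8 mL/min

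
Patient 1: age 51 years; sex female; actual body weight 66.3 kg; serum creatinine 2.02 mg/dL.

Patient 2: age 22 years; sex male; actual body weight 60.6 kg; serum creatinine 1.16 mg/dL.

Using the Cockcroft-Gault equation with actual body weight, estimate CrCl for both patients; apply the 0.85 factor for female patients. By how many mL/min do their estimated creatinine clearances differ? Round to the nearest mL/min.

51 mL/min

Patient 1: CrCl = (140 − 51) × 66.3 / (72 × 2.02) × 0.85 = 5900.7 / 145.44 × 0.85 ≈ 34.5 mL/min
Patient 2: CrCl = (140 − 22) × 60.6 / (72 × 1.16) = 7150.8 / 83.52 ≈ 85.6 mL/min
|34.5 − 85.6| = 51.1 mL/min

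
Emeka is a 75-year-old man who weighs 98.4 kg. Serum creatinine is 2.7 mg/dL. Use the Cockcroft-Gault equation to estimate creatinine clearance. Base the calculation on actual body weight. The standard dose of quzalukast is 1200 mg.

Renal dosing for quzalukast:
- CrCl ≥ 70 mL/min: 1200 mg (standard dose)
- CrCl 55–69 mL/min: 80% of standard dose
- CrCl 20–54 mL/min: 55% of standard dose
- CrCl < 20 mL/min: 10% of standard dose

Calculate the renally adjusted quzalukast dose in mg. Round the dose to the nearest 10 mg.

CrCl = (140 − 75) × 98.4 / (72 × 2.7) = 6396.0 / 194.40 ≈ 32.9 mL/min
CrCl ≈ 33 mL/min → bracket 20–54 mL/min.
55% of 1200 mg = 660 mg

660 mg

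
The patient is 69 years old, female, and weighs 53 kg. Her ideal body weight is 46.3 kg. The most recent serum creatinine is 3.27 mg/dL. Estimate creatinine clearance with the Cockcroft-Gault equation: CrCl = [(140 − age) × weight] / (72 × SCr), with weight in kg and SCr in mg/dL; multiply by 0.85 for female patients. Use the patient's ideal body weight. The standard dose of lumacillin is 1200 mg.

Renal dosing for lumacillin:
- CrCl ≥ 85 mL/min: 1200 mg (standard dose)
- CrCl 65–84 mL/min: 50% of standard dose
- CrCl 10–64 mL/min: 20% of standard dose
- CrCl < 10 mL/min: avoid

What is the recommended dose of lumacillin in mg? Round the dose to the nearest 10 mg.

240 mg

CrCl = (140 − 69) × 46.3 / (72 × 3.27) × 0.85 = 3287.3 / 235.44 × 0.85 ≈ 11.9 mL/min
CrCl ≈ 12 mL/min → bracket 10–64 mL/min.
20% of 1200 mg = 240 mg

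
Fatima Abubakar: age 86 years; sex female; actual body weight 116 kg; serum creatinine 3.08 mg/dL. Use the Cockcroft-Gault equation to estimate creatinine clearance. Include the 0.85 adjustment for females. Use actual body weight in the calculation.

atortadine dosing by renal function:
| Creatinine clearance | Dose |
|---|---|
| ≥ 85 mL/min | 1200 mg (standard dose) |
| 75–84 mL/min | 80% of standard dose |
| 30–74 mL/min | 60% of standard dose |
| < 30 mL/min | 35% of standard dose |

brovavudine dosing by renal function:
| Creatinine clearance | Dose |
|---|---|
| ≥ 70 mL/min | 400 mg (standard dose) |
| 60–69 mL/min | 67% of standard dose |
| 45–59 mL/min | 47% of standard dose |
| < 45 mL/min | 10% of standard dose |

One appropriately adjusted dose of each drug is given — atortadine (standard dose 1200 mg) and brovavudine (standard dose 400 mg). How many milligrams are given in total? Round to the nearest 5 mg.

460 mg

CrCl = (140 − 86) × 116 / (72 × 3.08) × 0.85 = 6264.0 / 221.76 × 0.85 ≈ 24.0 mL/min
CrCl ≈ 24 mL/min.
atortadine: < 30 mL/min → 35% of 1200 mg = 420 mg.
brovavudine: < 45 mL/min → 10% of 400 mg = 40 mg.
Total = 420 + 40 = 460 mg.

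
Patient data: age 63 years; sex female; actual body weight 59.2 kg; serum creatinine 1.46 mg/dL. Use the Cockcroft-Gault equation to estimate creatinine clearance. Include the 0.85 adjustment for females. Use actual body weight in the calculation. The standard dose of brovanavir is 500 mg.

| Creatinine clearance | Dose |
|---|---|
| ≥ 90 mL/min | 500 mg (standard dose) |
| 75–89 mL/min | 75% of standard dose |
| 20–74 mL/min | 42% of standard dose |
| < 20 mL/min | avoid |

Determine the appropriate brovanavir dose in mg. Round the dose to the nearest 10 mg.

CrCl = (140 − 63) × 59.2 / (72 × 1.46) × 0.85 = 4558.4 / 105.12 × 0.85 ≈ 36.9 mL/min
CrCl ≈ 37 mL/min → bracket 20–74 mL/min.
42% of 500 mg = 210 mg

210 mg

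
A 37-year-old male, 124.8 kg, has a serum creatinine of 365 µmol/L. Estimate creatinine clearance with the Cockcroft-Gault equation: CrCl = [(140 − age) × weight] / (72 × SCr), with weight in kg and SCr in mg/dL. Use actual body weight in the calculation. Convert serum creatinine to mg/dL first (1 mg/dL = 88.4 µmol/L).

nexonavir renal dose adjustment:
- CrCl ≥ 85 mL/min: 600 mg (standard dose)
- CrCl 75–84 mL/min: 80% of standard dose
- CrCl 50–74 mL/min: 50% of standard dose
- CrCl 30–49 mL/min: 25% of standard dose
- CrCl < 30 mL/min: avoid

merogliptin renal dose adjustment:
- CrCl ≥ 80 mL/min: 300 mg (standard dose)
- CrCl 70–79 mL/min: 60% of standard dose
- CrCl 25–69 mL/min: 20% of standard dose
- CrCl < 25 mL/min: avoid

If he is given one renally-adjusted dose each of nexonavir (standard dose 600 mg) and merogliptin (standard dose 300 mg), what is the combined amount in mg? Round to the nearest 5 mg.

SCr = 365 / 88.4 = 4.129 mg/dL
CrCl = (140 − 37) × 124.8 / (72 × 4.129) = 12854.4 / 297.29 ≈ 43.2 mL/min
CrCl ≈ 43 mL/min.
nexonavir: 30–49 mL/min → 25% of 600 mg = 150 mg.
merogliptin: 25–69 mL/min → 20% of 300 mg = 60 mg.
Total = 150 + 60 = 210 mg.

210 mg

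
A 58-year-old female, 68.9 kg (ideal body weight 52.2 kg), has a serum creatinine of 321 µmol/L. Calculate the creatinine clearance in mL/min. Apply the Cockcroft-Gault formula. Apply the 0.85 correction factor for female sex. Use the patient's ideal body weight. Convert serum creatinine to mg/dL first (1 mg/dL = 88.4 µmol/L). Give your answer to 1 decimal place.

13.9 mL/min

SCr = 321 / 88.4 = 3.631 mg/dL
CrCl = (140 − 58) × 52.2 / (72 × 3.631) × 0.85 = 4280.4 / 261.43 × 0.85 ≈ 13.9 mL/min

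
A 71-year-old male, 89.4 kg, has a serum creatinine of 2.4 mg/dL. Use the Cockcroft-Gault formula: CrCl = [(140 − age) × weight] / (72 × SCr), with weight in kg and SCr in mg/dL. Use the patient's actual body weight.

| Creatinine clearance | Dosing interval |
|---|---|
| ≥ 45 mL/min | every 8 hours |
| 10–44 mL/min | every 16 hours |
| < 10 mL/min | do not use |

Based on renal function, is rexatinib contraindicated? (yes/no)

no

CrCl = (140 − 71) × 89.4 / (72 × 2.4) = 6168.6 / 172.80 ≈ 35.7 mL/min
CrCl ≈ 36 mL/min, which is ≥ 10 mL/min.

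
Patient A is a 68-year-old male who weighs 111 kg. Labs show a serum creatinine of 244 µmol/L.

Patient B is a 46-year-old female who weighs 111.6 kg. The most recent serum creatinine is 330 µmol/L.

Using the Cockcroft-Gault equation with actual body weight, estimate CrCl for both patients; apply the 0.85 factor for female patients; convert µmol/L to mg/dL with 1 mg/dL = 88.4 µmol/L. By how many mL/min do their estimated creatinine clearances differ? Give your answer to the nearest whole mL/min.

Patient A: SCr = 244 / 88.4 = 2.76 mg/dL
Patient A: CrCl = (140 − 68) × 111 / (72 × 2.76) = 7992.0 / 198.72 ≈ 40.2 mL/min
Patient B: SCr = 330 / 88.4 = 3.733 mg/dL
Patient B: CrCl = (140 − 46) × 111.6 / (72 × 3.733) × 0.85 = 10490.4 / 268.78 × 0.85 ≈ 33.2 mL/min
|40.2 − 33.2| = 7.0 mL/min

7 mL/min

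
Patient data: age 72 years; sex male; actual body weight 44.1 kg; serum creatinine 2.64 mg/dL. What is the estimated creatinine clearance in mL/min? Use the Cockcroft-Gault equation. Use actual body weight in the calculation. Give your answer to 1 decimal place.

15.8 mL/min

CrCl = (140 − 72) × 44.1 / (72 × 2.64) = 2998.8 / 190.08 ≈ 15.8 mL/min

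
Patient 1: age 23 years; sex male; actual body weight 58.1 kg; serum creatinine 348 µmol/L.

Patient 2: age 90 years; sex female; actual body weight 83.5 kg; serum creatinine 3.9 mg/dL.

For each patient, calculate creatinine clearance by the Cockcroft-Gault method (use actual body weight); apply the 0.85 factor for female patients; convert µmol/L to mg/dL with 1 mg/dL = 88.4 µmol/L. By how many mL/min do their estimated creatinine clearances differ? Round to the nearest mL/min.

Patient 1: SCr = 348 / 88.4 = 3.937 mg/dL
Patient 1: CrCl = (140 − 23) × 58.1 / (72 × 3.937) = 6797.7 / 283.46 ≈ 24.0 mL/min
Patient 2: CrCl = (140 − 90) × 83.5 / (72 × 3.9) × 0.85 = 4175.0 / 280.80 × 0.85 ≈ 12.6 mL/min
|24.0 − 12.6| = 11.4 mL/min

11 mL/min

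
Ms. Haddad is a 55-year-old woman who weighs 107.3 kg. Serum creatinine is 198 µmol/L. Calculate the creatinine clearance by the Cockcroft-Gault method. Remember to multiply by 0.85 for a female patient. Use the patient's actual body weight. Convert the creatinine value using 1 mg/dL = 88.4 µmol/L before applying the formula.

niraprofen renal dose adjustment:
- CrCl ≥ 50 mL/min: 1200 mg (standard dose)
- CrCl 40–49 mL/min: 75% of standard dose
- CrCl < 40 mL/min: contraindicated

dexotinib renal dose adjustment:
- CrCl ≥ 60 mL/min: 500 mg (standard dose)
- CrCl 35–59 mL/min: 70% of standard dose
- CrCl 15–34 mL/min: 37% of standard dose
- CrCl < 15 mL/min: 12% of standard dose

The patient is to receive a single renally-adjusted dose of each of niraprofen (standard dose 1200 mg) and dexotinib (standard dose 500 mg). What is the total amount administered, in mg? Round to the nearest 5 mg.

1250 mg

SCr = 198 / 88.4 = 2.24 mg/dL
CrCl = (140 − 55) × 107.3 / (72 × 2.24) × 0.85 = 9120.5 / 161.28 × 0.85 ≈ 48.1 mL/min
CrCl ≈ 48 mL/min.
niraprofen: 40–49 mL/min → 75% of 1200 mg = 900 mg.
dexotinib: 35–59 mL/min → 70% of 500 mg = 350 mg.
Total = 900 + 350 = 1250 mg.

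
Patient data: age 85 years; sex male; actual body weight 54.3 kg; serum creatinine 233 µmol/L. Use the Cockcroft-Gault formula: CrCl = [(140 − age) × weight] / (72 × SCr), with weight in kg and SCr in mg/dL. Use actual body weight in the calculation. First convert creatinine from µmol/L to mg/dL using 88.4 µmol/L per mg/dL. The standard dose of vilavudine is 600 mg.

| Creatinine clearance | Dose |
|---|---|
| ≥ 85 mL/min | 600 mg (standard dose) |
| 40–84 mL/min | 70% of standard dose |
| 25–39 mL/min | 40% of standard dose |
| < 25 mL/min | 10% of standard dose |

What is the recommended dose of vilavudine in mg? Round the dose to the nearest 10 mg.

60 mg

SCr = 233 / 88.4 = 2.636 mg/dL
CrCl = (140 − 85) × 54.3 / (72 × 2.636) = 2986.5 / 189.79 ≈ 15.7 mL/min
CrCl ≈ 16 mL/min → bracket < 25 mL/min.
10% of 600 mg = 60 mg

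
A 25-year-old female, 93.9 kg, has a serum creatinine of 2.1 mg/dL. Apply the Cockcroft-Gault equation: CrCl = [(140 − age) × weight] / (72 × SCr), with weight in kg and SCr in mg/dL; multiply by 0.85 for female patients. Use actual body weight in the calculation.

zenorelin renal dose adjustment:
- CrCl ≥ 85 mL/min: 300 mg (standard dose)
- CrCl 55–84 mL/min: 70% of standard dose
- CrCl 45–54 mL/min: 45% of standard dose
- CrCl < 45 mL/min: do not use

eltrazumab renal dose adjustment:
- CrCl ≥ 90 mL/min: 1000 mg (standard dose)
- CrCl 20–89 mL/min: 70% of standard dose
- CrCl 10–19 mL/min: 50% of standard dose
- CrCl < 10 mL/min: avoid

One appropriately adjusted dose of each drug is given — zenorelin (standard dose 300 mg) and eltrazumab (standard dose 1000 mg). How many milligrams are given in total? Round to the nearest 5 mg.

CrCl = (140 − 25) × 93.9 / (72 × 2.1) × 0.85 = 10798.5 / 151.20 × 0.85 ≈ 60.7 mL/min
CrCl ≈ 61 mL/min.
zenorelin: 55–84 mL/min → 70% of 300 mg = 210 mg.
eltrazumab: 20–89 mL/min → 70% of 1000 mg = 700 mg.
Total = 210 + 700 = 910 mg.

910 mg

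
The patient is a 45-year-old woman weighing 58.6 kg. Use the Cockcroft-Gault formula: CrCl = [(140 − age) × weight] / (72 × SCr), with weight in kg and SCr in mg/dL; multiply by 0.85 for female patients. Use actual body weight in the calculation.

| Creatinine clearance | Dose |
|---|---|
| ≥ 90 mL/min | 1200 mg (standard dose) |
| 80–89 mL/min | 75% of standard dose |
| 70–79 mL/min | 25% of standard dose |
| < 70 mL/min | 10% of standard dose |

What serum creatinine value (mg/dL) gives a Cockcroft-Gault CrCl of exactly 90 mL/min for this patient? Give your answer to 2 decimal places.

0.73 mg/dL

Standard dose requires CrCl ≥ 90 mL/min.
Set (140 − 45) × 58.6 × 0.85 / (72 × SCr) = 90
SCr = (140 − 45) × 58.6 × 0.85 / (72 × 90) = 0.730 mg/dL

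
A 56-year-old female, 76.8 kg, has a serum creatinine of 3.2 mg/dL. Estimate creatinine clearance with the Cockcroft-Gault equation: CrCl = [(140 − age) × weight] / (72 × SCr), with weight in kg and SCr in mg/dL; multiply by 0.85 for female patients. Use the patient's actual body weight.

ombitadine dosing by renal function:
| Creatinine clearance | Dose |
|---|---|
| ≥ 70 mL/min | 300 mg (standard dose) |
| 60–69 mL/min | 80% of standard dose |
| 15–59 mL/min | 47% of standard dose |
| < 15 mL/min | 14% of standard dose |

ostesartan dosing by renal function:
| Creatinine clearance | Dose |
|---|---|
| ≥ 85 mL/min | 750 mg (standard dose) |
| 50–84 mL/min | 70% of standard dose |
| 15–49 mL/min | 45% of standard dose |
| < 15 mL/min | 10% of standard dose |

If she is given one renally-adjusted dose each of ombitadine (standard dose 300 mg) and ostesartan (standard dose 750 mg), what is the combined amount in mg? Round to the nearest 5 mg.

CrCl = (140 − 56) × 76.8 / (72 × 3.2) × 0.85 = 6451.2 / 230.40 × 0.85 ≈ 23.8 mL/min
CrCl ≈ 24 mL/min.
ombitadine: 15–59 mL/min → 47% of 300 mg = 141 mg.
ostesartan: 15–49 mL/min → 45% of 750 mg = 337.5 mg.
Total = 141 + 337.5 = 478.5 mg.

480 mg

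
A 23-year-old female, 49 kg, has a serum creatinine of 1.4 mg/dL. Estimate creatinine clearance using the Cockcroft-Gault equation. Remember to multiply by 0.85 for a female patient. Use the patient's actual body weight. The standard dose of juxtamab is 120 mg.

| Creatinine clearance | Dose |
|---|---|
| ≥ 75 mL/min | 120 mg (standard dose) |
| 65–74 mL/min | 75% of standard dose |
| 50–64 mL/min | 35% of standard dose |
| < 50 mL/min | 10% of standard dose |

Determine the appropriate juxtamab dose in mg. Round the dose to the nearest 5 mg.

10 mg

CrCl = (140 − 23) × 49 / (72 × 1.4) × 0.85 = 5733.0 / 100.80 × 0.85 ≈ 48.3 mL/min
CrCl ≈ 48 mL/min → bracket < 50 mL/min.
10% of 120 mg = 12 mg → 10 mg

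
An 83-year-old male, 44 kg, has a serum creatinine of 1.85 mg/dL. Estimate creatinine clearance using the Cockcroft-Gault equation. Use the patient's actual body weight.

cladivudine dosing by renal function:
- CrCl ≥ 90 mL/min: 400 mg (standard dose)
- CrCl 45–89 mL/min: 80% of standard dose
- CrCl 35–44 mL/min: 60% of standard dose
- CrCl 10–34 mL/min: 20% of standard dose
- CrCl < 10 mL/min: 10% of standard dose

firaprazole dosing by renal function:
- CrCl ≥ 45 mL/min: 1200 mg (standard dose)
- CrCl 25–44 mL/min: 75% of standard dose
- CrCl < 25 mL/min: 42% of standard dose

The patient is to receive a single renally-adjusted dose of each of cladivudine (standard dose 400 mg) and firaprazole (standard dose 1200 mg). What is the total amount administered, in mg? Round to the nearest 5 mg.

585 mg

CrCl = (140 − 83) × 44 / (72 × 1.85) = 2508.0 / 133.20 ≈ 18.8 mL/min
CrCl ≈ 19 mL/min.
cladivudine: 10–34 mL/min → 20% of 400 mg = 80 mg.
firaprazole: < 25 mL/min → 42% of 1200 mg = 504 mg.
Total = 80 + 504 = 584 mg.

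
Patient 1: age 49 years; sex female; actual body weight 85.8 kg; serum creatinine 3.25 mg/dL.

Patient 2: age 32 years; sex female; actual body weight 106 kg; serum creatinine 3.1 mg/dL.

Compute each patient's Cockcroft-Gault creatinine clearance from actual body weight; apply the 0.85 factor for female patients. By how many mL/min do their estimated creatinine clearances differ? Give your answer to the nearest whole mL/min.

15 mL/min

Patient 1: CrCl = (140 − 49) × 85.8 / (72 × 3.25) × 0.85 = 7807.8 / 234.00 × 0.85 ≈ 28.4 mL/min
Patient 2: CrCl = (140 − 32) × 106 / (72 × 3.1) × 0.85 = 11448.0 / 223.20 × 0.85 ≈ 43.6 mL/min
|28.4 − 43.6| = 15.2 mL/min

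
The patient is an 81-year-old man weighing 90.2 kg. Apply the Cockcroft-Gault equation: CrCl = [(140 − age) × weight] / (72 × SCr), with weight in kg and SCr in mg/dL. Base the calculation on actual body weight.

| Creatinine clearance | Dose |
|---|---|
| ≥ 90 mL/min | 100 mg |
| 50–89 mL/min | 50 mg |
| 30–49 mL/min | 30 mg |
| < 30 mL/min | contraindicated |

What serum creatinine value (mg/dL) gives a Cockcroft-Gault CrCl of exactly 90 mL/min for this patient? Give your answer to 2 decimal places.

Standard dose requires CrCl ≥ 90 mL/min.
Set (140 − 81) × 90.2 / (72 × SCr) = 90
SCr = (140 − 81) × 90.2 / (72 × 90) = 0.821 mg/dL

0.82 mg/dL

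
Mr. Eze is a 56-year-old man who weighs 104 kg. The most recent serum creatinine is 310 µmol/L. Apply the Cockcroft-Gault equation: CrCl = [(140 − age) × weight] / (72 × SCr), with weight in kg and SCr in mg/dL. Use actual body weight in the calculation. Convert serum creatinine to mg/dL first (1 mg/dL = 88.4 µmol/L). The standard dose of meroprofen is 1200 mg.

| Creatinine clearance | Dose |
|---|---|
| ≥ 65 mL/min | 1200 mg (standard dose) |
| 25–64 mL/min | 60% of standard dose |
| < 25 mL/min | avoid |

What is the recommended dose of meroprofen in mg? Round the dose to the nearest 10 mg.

720 mg

SCr = 310 / 88.4 = 3.507 mg/dL
CrCl = (140 − 56) × 104 / (72 × 3.507) = 8736.0 / 252.50 ≈ 34.6 mL/min
CrCl ≈ 35 mL/min → bracket 25–64 mL/min.
60% of 1200 mg = 720 mg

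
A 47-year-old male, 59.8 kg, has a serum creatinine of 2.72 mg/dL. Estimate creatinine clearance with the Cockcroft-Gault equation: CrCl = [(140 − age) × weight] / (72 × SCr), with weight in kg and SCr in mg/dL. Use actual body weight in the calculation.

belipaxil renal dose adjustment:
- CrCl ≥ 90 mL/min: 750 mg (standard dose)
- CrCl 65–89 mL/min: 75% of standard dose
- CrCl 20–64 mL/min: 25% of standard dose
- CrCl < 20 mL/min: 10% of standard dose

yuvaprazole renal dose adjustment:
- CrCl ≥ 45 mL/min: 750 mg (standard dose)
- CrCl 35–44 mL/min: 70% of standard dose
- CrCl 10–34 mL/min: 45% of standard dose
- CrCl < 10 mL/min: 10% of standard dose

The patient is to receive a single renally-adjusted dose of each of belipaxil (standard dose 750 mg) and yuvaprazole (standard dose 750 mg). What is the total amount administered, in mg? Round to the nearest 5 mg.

525 mg

CrCl = (140 − 47) × 59.8 / (72 × 2.72) = 5561.4 / 195.84 ≈ 28.4 mL/min
CrCl ≈ 28 mL/min.
belipaxil: 20–64 mL/min → 25% of 750 mg = 187.5 mg.
yuvaprazole: 10–34 mL/min → 45% of 750 mg = 337.5 mg.
Total = 187.5 + 337.5 = 525 mg.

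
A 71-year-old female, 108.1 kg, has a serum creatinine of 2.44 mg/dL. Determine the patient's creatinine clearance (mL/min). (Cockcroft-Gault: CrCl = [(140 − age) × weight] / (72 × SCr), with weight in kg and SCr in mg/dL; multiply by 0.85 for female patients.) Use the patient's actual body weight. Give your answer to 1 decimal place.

36.1 mL/min

CrCl = (140 − 71) × 108.1 / (72 × 2.44) × 0.85 = 7458.9 / 175.68 × 0.85 ≈ 36.1 mL/min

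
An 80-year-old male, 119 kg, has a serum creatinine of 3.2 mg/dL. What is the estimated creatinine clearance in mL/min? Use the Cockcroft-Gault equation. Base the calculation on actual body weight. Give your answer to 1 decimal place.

CrCl = (140 − 80) × 119 / (72 × 3.2) = 7140.0 / 230.40 ≈ 31.0 mL/min

31.0 mL/min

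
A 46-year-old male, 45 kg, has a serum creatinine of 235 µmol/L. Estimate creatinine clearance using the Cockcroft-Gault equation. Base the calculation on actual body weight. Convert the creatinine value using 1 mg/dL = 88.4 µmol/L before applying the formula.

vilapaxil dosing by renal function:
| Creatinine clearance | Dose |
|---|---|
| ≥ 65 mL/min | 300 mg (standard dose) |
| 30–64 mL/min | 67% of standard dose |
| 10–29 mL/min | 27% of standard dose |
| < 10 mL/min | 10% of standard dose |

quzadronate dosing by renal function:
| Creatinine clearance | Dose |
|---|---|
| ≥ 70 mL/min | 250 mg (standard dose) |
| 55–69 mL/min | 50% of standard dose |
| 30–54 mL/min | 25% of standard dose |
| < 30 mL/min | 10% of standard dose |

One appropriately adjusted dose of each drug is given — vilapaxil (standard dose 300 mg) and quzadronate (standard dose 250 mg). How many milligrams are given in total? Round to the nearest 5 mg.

105 mg

SCr = 235 / 88.4 = 2.658 mg/dL
CrCl = (140 − 46) × 45 / (72 × 2.658) = 4230.0 / 191.38 ≈ 22.1 mL/min
CrCl ≈ 22 mL/min.
vilapaxil: 10–29 mL/min → 27% of 300 mg = 81 mg.
quzadronate: < 30 mL/min → 10% of 250 mg = 25 mg.
Total = 81 + 25 = 106 mg.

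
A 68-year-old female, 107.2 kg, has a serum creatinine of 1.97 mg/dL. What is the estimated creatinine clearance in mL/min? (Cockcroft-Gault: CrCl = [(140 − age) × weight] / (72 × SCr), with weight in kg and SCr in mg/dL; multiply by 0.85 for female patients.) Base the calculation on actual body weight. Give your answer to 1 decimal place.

CrCl = (140 − 68) × 107.2 / (72 × 1.97) × 0.85 = 7718.4 / 141.84 × 0.85 ≈ 46.3 mL/min

46.3 mL/min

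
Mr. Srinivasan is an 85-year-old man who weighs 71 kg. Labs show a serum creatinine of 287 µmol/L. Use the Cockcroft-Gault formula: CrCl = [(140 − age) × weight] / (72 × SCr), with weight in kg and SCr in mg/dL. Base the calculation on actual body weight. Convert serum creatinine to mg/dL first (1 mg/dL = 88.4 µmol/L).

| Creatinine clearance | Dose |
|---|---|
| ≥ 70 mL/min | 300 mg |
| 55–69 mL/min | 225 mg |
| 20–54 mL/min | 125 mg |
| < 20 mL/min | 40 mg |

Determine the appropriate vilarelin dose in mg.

SCr = 287 / 88.4 = 3.247 mg/dL
CrCl = (140 − 85) × 71 / (72 × 3.247) = 3905.0 / 233.78 ≈ 16.7 mL/min
CrCl ≈ 17 mL/min → bracket < 20 mL/min.
Dose for this bracket: 40 mg.

40 mg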